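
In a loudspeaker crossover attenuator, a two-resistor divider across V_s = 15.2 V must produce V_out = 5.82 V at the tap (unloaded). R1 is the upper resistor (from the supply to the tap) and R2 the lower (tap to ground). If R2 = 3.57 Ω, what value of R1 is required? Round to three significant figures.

Required fraction k = V_out/V_s = 0.3829.
Rearranging, R1 = R2·(1−k)/k = 3.57 × 1.612 = 5.754 Ω.

R1 ≈ 5.75 Ω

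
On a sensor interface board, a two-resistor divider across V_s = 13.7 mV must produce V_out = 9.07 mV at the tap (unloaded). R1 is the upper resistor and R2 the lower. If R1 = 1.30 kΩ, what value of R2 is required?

V_out/V_s = R2/(R1+R2) = 0.6620.
R2 = R1 · 0.6620/(1 − 0.6620) = 2.547 kΩ.

R2 ≈ 2.55 kΩ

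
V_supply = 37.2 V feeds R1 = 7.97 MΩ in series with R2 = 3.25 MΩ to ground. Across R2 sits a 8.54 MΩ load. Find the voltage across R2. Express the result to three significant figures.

V_out ≈ 8.48 V

The load sits in parallel with R2, giving an effective lower resistance R2' = R2·R_L/(R2+R_L) = 2.354 MΩ.
Now apply the divider: V_out = 37.2 × 0.2280 = 8.482 V.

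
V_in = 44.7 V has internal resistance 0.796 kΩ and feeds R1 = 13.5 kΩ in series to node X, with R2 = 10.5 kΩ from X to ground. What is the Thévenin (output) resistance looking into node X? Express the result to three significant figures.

R1' = 0.796 + 13.5 = 14.30 kΩ (source resistance + R1).
Looking into X with the source shorted: R_th = R1'·R2/(R1'+R2) = 14.30 × 10.5/24.80 = 6.054 kΩ.

R_th ≈ 6.05 kΩ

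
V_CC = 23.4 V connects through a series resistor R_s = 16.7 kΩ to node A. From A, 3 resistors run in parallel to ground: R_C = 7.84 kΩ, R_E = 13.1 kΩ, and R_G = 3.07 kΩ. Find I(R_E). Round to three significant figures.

Combine the parallel branches: R_p = (1/7.84 + 1/13.1 + 1/3.07)⁻¹ = 1.888 kΩ.
V_A = 23.4 × 1.888/18.59 = 2.377 V.
I(R_E) = V_A / R_E = 2.377/13.1 = 0.1814 mA.

I ≈ 0.181 mA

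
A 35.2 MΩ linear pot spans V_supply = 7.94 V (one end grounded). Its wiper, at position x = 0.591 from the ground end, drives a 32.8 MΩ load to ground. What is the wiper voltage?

The pot divides into 14.40 MΩ above the wiper and 20.80 MΩ below.
Lower segment in parallel with the load: 20.80 ‖ 32.8 = 12.73 MΩ.
V_out = 7.94 × 12.73/(14.40 + 12.73) = 3.726 V.

V_out ≈ 3.73 V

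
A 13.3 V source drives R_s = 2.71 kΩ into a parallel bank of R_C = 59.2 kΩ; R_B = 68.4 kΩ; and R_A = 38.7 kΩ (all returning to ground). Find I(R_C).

Combine the parallel branches: R_p = (1/59.2 + 1/68.4 + 1/38.7)⁻¹ = 17.44 kΩ.
V_A = 13.3 × 17.44/20.15 = 11.51 V.
I(R_C) = V_A / R_C = 11.51/59.2 = 0.1944 mA.
(Equivalently: I_total = 0.6602 mA, then current-divider fraction G_k/ΣG = 0.2945.)

I ≈ 0.194 mA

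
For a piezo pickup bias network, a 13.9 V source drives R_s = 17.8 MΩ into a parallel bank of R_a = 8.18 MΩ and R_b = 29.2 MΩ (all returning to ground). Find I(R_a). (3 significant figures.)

I ≈ 0.449 µA

Parallel bank: R_p = 1/(1/8.18 + 1/29.2) = 6.390 MΩ.
V_A = 13.9 × 6.390/24.19 = 3.672 V.
I(R_a) = V_A / R_a = 3.672/8.18 = 0.4489 µA.
(Check via current divider: I_total = 0.5746 µA; share G_k/ΣG = 0.7812 → same result.)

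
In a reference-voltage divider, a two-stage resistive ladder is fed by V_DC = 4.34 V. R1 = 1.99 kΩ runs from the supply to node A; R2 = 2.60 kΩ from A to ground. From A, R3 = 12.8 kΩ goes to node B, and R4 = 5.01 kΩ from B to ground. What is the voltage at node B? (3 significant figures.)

V_B ≈ 0.650 V

Looking into the second stage from A: R3 + R4 = 17.81 kΩ appears in parallel with R2.
R2 ‖ (R3+R4) = 2.269 kΩ.
So V_A = 4.34 × 0.5327 = 2.312 V.
V_B = V_A × 0.2813 = 0.6504 V.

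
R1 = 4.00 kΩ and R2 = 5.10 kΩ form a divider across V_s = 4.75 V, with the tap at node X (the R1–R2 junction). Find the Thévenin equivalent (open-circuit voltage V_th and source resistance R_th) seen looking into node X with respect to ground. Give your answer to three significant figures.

V_th ≈ 2.66 V, R_th ≈ 2.24 kΩ

With X open, the divider is unloaded: V_th = 4.75 × 5.10/9.100 = 2.662 V.
Zeroing V_s shorts the top of R1 to ground, so R_th = R1 ‖ R2 = 2.242 kΩ.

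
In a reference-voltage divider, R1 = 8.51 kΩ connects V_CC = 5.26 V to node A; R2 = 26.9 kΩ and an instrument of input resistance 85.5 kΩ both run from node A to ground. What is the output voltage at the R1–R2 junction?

V_out ≈ 3.71 V

First combine the lower leg with the load: R2 ‖ R_L = 20.46 kΩ.
Then V_out = V_CC · R2'/(R1 + R2') = 5.26 × 20.46/28.97 = 3.715 V.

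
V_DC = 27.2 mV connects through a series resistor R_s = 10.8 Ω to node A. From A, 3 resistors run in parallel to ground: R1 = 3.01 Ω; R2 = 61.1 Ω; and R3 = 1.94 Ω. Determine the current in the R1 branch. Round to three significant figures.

I ≈ 0.875 mA

Equivalent of the parallel group: R_p = 1.157 Ω.
V_A = 27.2 × 1.157/11.96 = 2.633 mV.
I(R1) = V_A / R1 = 2.633/3.01 = 0.8746 mA.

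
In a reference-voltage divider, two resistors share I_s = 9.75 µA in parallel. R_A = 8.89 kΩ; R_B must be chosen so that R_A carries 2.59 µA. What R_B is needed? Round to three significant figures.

R_B ≈ 3.22 kΩ

The fraction through R_A equals R_B/(R_A+R_B).
2.59/9.75 = R_B/(R_A + R_B) → R_B = R_A · (0.2656)/(1 − 0.2656) = 8.89 × 0.3617 = 3.216 kΩ.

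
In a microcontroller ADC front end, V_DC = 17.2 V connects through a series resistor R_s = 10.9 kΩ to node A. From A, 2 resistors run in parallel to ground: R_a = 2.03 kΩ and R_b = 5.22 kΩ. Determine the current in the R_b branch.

Parallel bank: R_p = 1/(1/2.03 + 1/5.22) = 1.462 kΩ.
Node voltage V_A = V_DC · R_p/(R_s + R_p) = 17.2 × 0.1182 = 2.034 V.
I(R_b) = V_A / R_b = 2.034/5.22 = 0.3896 mA.

I ≈ 0.390 mA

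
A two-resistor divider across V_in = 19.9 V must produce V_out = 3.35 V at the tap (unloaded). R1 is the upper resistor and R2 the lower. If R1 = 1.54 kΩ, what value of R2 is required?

R2 ≈ 0.312 kΩ

V_out/V_in = R2/(R1+R2) = 0.1683.
Rearranging, R2 = R1·k/(1−k) = 1.54 × 0.2024 = 0.3117 kΩ.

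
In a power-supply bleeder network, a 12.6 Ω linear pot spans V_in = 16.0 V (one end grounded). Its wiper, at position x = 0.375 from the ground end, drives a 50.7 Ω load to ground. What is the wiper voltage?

V_out ≈ 5.67 V

The pot divides into 7.875 Ω above the wiper and 4.725 Ω below.
(x·R_p) ‖ R_L = 4.322 Ω.
Then V_out = V_in · 4.322/(7.875 + 4.322) = 5.670 V.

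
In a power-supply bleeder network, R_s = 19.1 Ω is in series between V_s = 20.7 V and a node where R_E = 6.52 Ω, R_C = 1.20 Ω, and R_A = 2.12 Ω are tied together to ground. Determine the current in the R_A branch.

I ≈ 0.338 A

Equivalent of the parallel group: R_p = 0.6857 Ω.
Node voltage V_A = V_s · R_p/(R_s + R_p) = 20.7 × 0.03466 = 0.7174 V.
I(R_A) = V_A / R_A = 0.7174/2.12 = 0.3384 A.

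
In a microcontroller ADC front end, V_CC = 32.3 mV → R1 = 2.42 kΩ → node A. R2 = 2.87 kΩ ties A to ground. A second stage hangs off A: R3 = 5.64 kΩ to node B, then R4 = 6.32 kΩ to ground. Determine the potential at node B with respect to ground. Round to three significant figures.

Node A sees R2 in parallel with the series input of stage 2, R3 + R4 = 11.96 kΩ.
Effective lower resistance at A: R2 ‖ 11.96 = 2.315 kΩ.
So V_A = 32.3 × 0.4889 = 15.79 mV.
V_B = V_A × 0.5284 = 8.344 mV.

V_B ≈ 8.34 mV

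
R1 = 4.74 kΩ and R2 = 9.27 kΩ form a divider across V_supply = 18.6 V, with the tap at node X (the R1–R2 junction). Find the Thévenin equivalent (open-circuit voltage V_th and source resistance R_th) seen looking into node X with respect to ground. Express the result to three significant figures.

V_th ≈ 12.3 V, R_th ≈ 3.14 kΩ

V_th is the unloaded tap voltage: V_supply · R2/(R1+R2) = 18.6 × 0.6617 = 12.31 V.
Looking into X with the source shorted: R_th = R1·R2/(R1+R2) = 4.740 × 9.27/14.01 = 3.136 kΩ.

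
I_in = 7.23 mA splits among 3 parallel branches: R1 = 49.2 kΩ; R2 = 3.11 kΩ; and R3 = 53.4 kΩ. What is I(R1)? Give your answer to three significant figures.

I ≈ 0.408 mA

Conductances: ΣG = 1/49.2 + 1/3.11 + 1/53.4 = 0.3606 (1/kΩ).
Current divider: I(R1) = I_in · G_k/ΣG = 7.23 × (0.02033/0.3606) = 7.23 × 0.05637 = 0.4075 mA.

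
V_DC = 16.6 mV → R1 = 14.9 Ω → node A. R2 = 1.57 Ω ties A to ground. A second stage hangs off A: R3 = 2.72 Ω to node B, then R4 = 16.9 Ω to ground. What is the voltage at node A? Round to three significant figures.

Node A sees R2 in parallel with the series input of stage 2, R3 + R4 = 19.62 Ω.
Effective lower resistance at A: R2 ‖ 19.62 = 1.454 Ω.
First divider: V_A = V_DC · 1.454/(14.9 + 1.454) = 1.476 mV.

V_A ≈ 1.48 mV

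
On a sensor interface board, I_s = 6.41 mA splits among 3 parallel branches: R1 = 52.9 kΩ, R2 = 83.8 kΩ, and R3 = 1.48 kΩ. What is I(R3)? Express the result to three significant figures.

I ≈ 6.13 mA

Total conductance ΣG = 1/52.9 + 1/83.8 + 1/1.48 = 0.7065 (units of 1/kΩ).
R3 takes the fraction G_k/ΣG = 0.6757/0.7065 = 0.9564, so I = 6.41 × 0.9564 = 6.130 mA.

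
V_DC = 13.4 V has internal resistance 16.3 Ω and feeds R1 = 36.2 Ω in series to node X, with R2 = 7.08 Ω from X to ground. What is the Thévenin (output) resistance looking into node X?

R1' = 16.3 + 36.2 = 52.50 Ω (source resistance + R1).
With V_DC suppressed (replaced by a short), R_th = R1' ‖ R2 = (52.50 × 7.08)/(52.50 + 7.08) = 6.239 Ω.

R_th ≈ 6.24 Ω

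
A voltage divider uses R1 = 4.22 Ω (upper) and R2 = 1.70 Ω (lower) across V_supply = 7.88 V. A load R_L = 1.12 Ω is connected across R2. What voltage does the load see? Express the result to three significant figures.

R2 ‖ R_L = (1.70 × 1.12)/(1.70 + 1.12) = 0.6752 Ω.
Then V_out = V_supply · R2'/(R1 + R2') = 7.88 × 0.6752/4.895 = 1.087 V.

V_out ≈ 1.09 V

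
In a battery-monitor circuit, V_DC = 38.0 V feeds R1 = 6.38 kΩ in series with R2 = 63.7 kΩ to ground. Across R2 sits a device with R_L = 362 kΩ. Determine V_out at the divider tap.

V_out ≈ 34.0 V

R2 ‖ R_L = (63.7 × 362)/(63.7 + 362) = 54.17 kΩ.
Then V_out = V_DC · R2'/(R1 + R2') = 38.0 × 54.17/60.55 = 34.00 V.
(Unloaded it would be 34.5 V; the load pulls it down.)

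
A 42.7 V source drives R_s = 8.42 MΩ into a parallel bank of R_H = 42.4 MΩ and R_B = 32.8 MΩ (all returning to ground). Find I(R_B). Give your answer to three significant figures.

I ≈ 0.895 µA

Combine the parallel branches: R_p = (1/42.4 + 1/32.8)⁻¹ = 18.49 MΩ.
V_A by voltage divider: V_A = 42.7 × 18.49/(8.42 + 18.49) = 29.34 V.
Branch current I = V_A/R_B = 29.34/32.8 = 0.8945 µA.
(Equivalently: I_total = 1.587 µA, then current-divider fraction G_k/ΣG = 0.5638.)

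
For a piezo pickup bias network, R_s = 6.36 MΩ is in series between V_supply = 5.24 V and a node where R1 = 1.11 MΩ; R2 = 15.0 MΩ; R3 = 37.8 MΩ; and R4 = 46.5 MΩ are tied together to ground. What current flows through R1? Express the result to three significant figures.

Combine the parallel branches: R_p = (1/1.11 + 1/15.0 + 1/37.8 + 1/46.5)⁻¹ = 0.9847 MΩ.
Node voltage V_A = V_supply · R_p/(R_s + R_p) = 5.24 × 0.1341 = 0.7025 V.
I(R1) = V_A / R1 = 0.7025/1.11 = 0.6329 µA.
(Equivalently: I_total = 0.7134 µA, then current-divider fraction G_k/ΣG = 0.8871.)

I ≈ 0.633 µA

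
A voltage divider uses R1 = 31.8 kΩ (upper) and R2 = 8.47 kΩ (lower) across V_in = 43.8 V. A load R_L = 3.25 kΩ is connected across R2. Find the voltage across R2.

R2 ‖ R_L = (8.47 × 3.25)/(8.47 + 3.25) = 2.349 kΩ.
Voltage divider with the loaded lower leg: V_out = 43.8 × 2.349/(31.8 + 2.349) = 43.8 × 0.06878 = 3.013 V.
(Unloaded it would be 9.21 V; the load pulls it down.)

V_out ≈ 3.01 V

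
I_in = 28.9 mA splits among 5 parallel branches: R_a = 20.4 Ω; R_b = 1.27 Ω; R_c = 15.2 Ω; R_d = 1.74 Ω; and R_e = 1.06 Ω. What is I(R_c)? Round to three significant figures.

I ≈ 0.786 mA

Conductances: ΣG = 1/20.4 + 1/1.27 + 1/15.2 + 1/1.74 + 1/1.06 = 2.420 (1/Ω).
Current divider: I(R_c) = I_in · G_k/ΣG = 28.9 × (0.06579/2.420) = 28.9 × 0.02718 = 0.7856 mA.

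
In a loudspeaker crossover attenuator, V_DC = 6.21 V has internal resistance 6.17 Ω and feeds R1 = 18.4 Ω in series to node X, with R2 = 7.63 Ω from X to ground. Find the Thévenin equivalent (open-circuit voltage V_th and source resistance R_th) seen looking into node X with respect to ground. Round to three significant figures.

R1' = 6.17 + 18.4 = 24.57 Ω (source resistance + R1).
With X open, the divider is unloaded: V_th = 6.21 × 7.63/32.20 = 1.471 V.
With V_DC suppressed (replaced by a short), R_th = R1' ‖ R2 = (24.57 × 7.63)/(24.57 + 7.63) = 5.822 Ω.

V_th ≈ 1.47 V, R_th ≈ 5.82 Ω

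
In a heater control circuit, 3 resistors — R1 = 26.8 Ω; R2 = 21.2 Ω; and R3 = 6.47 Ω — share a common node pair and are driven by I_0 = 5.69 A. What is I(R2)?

I ≈ 1.12 A

Conductances: ΣG = 1/26.8 + 1/21.2 + 1/6.47 = 0.2390 (1/Ω).
R2 takes the fraction G_k/ΣG = 0.04717/0.2390 = 0.1973, so I = 5.69 × 0.1973 = 1.123 A.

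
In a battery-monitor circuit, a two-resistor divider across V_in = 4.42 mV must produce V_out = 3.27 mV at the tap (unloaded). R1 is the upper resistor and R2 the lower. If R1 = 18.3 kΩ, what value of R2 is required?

R2 ≈ 52.0 kΩ

V_out/V_in = R2/(R1+R2) = 0.7398.
R2 = R1 · 0.7398/(1 − 0.7398) = 52.04 kΩ.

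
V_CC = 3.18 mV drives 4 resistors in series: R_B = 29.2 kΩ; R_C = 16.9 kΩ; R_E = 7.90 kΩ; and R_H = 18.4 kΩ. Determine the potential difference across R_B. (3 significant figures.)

V ≈ 1.28 mV

Total series resistance ΣR = 29.2 + 16.9 + 7.90 + 18.4 = 72.40 kΩ.
Voltage divider: V = V_CC · (29.20 / 72.40) = 3.18 × 0.4033 = 1.283 mV.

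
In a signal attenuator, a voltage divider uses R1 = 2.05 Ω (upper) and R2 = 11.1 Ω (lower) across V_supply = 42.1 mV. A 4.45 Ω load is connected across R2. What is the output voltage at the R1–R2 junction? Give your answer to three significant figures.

V_out ≈ 25.6 mV

The load sits in parallel with R2, giving an effective lower resistance R2' = R2·R_L/(R2+R_L) = 3.177 Ω.
Now apply the divider: V_out = 42.1 × 0.6078 = 25.59 mV.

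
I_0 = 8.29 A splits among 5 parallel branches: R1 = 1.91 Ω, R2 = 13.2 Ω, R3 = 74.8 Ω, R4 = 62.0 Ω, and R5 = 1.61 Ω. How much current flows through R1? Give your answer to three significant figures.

ΣG = 1/1.91 + 1/13.2 + 1/74.8 + 1/62.0 + 1/1.61 = 1.250.
By the current-divider rule, I = I_0 · G_k/ΣG = 8.29 × 0.4189 = 3.472 A.

I ≈ 3.47 A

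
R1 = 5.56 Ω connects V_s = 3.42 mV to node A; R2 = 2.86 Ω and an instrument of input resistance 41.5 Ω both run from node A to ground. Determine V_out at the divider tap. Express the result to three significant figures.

The load sits in parallel with R2, giving an effective lower resistance R2' = R2·R_L/(R2+R_L) = 2.676 Ω.
Now apply the divider: V_out = 3.42 × 0.3249 = 1.111 mV.

V_out ≈ 1.11 mV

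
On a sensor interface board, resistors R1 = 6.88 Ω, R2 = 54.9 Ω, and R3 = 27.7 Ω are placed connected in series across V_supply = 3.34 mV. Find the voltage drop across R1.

V ≈ 0.257 mV

Total series resistance ΣR = 6.88 + 54.9 + 27.7 = 89.48 Ω.
Voltage divider: V = V_supply · (6.880 / 89.48) = 3.34 × 0.07689 = 0.2568 mV.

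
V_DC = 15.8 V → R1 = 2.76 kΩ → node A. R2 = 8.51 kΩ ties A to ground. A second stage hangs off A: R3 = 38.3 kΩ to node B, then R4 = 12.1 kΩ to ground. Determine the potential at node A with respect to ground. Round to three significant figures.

Node A sees R2 in parallel with the series input of stage 2, R3 + R4 = 50.40 kΩ.
R2 ‖ (R3+R4) = 7.281 kΩ.
First divider: V_A = V_DC · 7.281/(2.76 + 7.281) = 11.46 V.

V_A ≈ 11.5 V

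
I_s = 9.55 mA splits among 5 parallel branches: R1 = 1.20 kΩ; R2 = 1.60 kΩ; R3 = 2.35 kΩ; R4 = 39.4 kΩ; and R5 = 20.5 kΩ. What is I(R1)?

ΣG = 1/1.20 + 1/1.60 + 1/2.35 + 1/39.4 + 1/20.5 = 1.958.
By the current-divider rule, I = I_s · G_k/ΣG = 9.55 × 0.4256 = 4.064 mA.

I ≈ 4.06 mA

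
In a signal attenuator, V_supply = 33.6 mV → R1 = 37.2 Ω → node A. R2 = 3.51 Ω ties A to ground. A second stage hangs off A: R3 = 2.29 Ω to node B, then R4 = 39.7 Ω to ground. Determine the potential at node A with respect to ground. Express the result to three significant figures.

The second stage (R3 + R4 = 41.99 Ω) loads node A in parallel with R2.
Effective lower resistance at A: R2 ‖ 41.99 = 3.239 Ω.
So V_A = 33.6 × 0.08010 = 2.691 mV.

V_A ≈ 2.69 mV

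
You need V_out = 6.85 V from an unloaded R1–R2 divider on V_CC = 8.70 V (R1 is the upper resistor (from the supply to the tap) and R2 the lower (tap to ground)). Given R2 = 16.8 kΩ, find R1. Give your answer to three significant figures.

R1 ≈ 4.54 kΩ

The divider ratio is R2/(R1+R2) = 6.85/8.70 = 0.7874.
So R1 = R2 · (V_CC/V_out − 1) = 16.8 × (8.70/6.85 − 1) = 16.8 × 0.2701 = 4.537 kΩ.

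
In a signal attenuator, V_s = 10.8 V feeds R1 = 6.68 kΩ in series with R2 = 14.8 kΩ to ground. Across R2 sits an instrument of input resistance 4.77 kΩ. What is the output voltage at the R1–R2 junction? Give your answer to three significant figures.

V_out ≈ 3.79 V

First combine the lower leg with the load: R2 ‖ R_L = 3.607 kΩ.
Voltage divider with the loaded lower leg: V_out = 10.8 × 3.607/(6.68 + 3.607) = 10.8 × 0.3507 = 3.787 V.
(Unloaded it would be 7.44 V; the load pulls it down.)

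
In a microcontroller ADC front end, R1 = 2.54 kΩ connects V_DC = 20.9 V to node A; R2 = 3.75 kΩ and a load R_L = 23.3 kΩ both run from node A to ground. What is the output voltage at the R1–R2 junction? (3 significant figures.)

The load sits in parallel with R2, giving an effective lower resistance R2' = R2·R_L/(R2+R_L) = 3.230 kΩ.
Then V_out = V_DC · R2'/(R1 + R2') = 20.9 × 3.230/5.770 = 11.70 V.
(Unloaded it would be 12.5 V; the load pulls it down.)

V_out ≈ 11.7 V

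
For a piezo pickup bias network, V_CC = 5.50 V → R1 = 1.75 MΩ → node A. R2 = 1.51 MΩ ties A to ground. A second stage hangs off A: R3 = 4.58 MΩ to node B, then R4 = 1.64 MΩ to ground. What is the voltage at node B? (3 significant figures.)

Looking into the second stage from A: R3 + R4 = 6.220 MΩ appears in parallel with R2.
Effective lower resistance at A: R2 ‖ 6.220 = 1.215 MΩ.
First divider: V_A = V_CC · 1.215/(1.75 + 1.215) = 2.254 V.
V_B = V_A × 0.2637 = 0.5943 V.

V_B ≈ 0.594 V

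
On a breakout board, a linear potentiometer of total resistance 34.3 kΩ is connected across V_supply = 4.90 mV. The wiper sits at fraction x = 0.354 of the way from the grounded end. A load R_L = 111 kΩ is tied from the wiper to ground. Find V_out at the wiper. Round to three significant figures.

Split the track: R_lower = x·R_p = 12.14 kΩ, R_upper = (1−x)·R_p = 22.16 kΩ.
Lower segment in parallel with the load: 12.14 ‖ 111 = 10.94 kΩ.
Then V_out = V_supply · 10.94/(22.16 + 10.94) = 1.620 mV.
(Unloaded: V_out = x·V_supply = 1.73 mV.)

V_out ≈ 1.62 mV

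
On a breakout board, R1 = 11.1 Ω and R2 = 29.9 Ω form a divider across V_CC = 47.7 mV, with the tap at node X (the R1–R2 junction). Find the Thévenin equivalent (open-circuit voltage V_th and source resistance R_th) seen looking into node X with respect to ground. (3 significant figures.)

With X open, the divider is unloaded: V_th = 47.7 × 29.9/41.00 = 34.79 mV.
Looking into X with the source shorted: R_th = R1·R2/(R1+R2) = 11.10 × 29.9/41.00 = 8.095 Ω.

V_th ≈ 34.8 mV, R_th ≈ 8.09 Ω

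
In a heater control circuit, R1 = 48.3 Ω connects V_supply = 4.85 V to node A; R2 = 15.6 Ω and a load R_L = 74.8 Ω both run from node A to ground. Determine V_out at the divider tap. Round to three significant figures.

V_out ≈ 1.02 V

R2 ‖ R_L = (15.6 × 74.8)/(15.6 + 74.8) = 12.91 Ω.
Voltage divider with the loaded lower leg: V_out = 4.85 × 12.91/(48.3 + 12.91) = 4.85 × 0.2109 = 1.023 V.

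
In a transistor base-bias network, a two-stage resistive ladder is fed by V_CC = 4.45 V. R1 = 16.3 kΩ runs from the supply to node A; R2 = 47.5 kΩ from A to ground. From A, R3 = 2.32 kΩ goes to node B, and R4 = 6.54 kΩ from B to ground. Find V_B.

V_B ≈ 1.03 V

The second stage (R3 + R4 = 8.860 kΩ) loads node A in parallel with R2.
R2 ‖ (R3+R4) = 7.467 kΩ.
So V_A = 4.45 × 0.3142 = 1.398 V.
Then the unloaded second divider: V_B = V_A × R4/(R3+R4) = 1.398 × 0.7381 = 1.032 V.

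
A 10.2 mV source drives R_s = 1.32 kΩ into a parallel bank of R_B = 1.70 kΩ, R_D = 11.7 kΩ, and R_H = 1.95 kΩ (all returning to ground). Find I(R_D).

Parallel bank: R_p = 1/(1/1.70 + 1/11.7 + 1/1.95) = 0.8428 kΩ.
V_A = 10.2 × 0.8428/2.163 = 3.975 mV.
Branch current I = V_A/R_D = 3.975/11.7 = 0.3397 µA.

I ≈ 0.340 µA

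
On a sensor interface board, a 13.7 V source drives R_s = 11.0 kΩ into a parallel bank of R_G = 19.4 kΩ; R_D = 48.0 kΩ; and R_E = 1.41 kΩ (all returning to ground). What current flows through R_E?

I ≈ 1.01 mA

Combine the parallel branches: R_p = (1/19.4 + 1/48.0 + 1/1.41)⁻¹ = 1.279 kΩ.
V_A = 13.7 × 1.279/12.28 = 1.427 V.
I(R_E) = V_A / R_E = 1.427/1.41 = 1.012 mA.
(Check via current divider: I_total = 1.116 mA; share G_k/ΣG = 0.9074 → same result.)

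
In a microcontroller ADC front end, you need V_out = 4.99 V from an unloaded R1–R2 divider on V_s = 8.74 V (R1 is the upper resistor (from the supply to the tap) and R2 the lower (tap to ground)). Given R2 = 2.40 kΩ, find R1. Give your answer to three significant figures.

The divider ratio is R2/(R1+R2) = 4.99/8.74 = 0.5709.
R1 = R2·(1/k − 1) = 2.40 × 0.7515 = 1.804 kΩ.

R1 ≈ 1.80 kΩ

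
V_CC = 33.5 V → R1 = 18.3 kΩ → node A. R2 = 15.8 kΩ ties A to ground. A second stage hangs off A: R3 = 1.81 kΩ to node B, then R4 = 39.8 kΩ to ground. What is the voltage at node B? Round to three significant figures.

Node A sees R2 in parallel with the series input of stage 2, R3 + R4 = 41.61 kΩ.
R2 ‖ (R3+R4) = 11.45 kΩ.
First divider: V_A = V_CC · 11.45/(18.3 + 11.45) = 12.89 V.
Stage 2 is unloaded, so V_B = V_A · R4/(R3+R4) = 12.89 × 39.8/41.61 = 12.33 V.

V_B ≈ 12.3 V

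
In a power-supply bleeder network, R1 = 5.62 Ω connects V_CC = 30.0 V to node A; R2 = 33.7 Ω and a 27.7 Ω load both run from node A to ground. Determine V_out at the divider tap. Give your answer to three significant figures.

V_out ≈ 21.9 V

The load sits in parallel with R2, giving an effective lower resistance R2' = R2·R_L/(R2+R_L) = 15.20 Ω.
Voltage divider with the loaded lower leg: V_out = 30.0 × 15.20/(5.62 + 15.20) = 30.0 × 0.7301 = 21.90 V.
(Unloaded it would be 25.7 V; the load pulls it down.)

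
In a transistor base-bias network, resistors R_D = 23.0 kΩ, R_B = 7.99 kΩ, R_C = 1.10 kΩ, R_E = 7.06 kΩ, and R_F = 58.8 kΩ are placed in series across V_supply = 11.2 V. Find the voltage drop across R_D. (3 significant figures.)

Total series resistance ΣR = 23.0 + 7.99 + 1.10 + 7.06 + 58.8 = 97.95 kΩ.
V = V_supply · R/ΣR = 11.2 × 0.2348 = 2.630 V.

V ≈ 2.63 V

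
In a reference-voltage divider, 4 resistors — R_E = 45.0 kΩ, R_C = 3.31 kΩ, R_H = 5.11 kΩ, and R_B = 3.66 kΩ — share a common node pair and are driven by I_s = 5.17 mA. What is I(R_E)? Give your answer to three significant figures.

I ≈ 0.145 mA

Conductances: ΣG = 1/45.0 + 1/3.31 + 1/5.11 + 1/3.66 = 0.7933 (1/kΩ).
Current divider: I(R_E) = I_s · G_k/ΣG = 5.17 × (0.02222/0.7933) = 5.17 × 0.02801 = 0.1448 mA.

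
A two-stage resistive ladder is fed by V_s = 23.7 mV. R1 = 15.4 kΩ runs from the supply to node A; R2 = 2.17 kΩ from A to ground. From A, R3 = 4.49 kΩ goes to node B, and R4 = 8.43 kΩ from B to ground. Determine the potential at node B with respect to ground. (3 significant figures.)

V_B ≈ 1.66 mV

The second stage (R3 + R4 = 12.92 kΩ) loads node A in parallel with R2.
R2 ‖ (R3+R4) = 1.858 kΩ.
First divider: V_A = V_s · 1.858/(15.4 + 1.858) = 2.551 mV.
V_B = V_A × 0.6525 = 1.665 mV.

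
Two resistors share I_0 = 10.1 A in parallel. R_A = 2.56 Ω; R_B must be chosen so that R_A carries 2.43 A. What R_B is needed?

Two-branch current divider: I_A = I_0 · R_B/(R_A + R_B).
With f = 0.2406, R_B = R_A · f/(1−f) = 2.56 × 0.3168 = 0.8111 Ω.

R_B ≈ 0.811 Ω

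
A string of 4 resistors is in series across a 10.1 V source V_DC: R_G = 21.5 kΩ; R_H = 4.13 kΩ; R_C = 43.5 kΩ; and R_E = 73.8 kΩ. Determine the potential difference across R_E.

ΣR = 21.5 + 4.13 + 43.5 + 73.8 = 142.9 kΩ.
V = V_DC · R/ΣR = 10.1 × 0.5163 = 5.215 V.

V ≈ 5.22 V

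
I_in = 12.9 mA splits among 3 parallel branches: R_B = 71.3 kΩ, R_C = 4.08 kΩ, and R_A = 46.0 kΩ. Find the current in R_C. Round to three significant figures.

Conductances: ΣG = 1/71.3 + 1/4.08 + 1/46.0 = 0.2809 (1/kΩ).
R_C takes the fraction G_k/ΣG = 0.2451/0.2809 = 0.8727, so I = 12.9 × 0.8727 = 11.26 mA.

I ≈ 11.3 mA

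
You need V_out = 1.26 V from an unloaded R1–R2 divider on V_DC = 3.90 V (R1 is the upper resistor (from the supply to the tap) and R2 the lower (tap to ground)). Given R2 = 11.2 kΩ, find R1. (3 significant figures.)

Required fraction k = V_out/V_DC = 0.3231.
Rearranging, R1 = R2·(1−k)/k = 11.2 × 2.095 = 23.47 kΩ.

R1 ≈ 23.5 kΩ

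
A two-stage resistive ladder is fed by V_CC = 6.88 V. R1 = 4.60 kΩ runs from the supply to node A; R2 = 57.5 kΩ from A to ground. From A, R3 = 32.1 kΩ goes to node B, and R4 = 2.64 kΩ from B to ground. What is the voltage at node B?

V_B ≈ 0.431 V

Looking into the second stage from A: R3 + R4 = 34.74 kΩ appears in parallel with R2.
Effective lower resistance at A: R2 ‖ 34.74 = 21.66 kΩ.
So V_A = 6.88 × 0.8248 = 5.675 V.
Stage 2 is unloaded, so V_B = V_A · R4/(R3+R4) = 5.675 × 2.64/34.74 = 0.4312 V.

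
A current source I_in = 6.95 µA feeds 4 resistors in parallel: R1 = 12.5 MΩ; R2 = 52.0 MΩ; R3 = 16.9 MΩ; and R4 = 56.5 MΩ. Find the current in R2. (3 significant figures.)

I ≈ 0.759 µA

Conductances: ΣG = 1/12.5 + 1/52.0 + 1/16.9 + 1/56.5 = 0.1761 (1/MΩ).
R2 takes the fraction G_k/ΣG = 0.01923/0.1761 = 0.1092, so I = 6.95 × 0.1092 = 0.7590 µA.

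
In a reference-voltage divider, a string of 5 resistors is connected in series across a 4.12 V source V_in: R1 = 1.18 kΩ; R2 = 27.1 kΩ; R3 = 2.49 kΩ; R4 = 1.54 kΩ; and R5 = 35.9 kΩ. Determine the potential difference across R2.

Total series resistance ΣR = 1.18 + 27.1 + 2.49 + 1.54 + 35.9 = 68.21 kΩ.
V = V_in · R/ΣR = 4.12 × 0.3973 = 1.637 V.

V ≈ 1.64 V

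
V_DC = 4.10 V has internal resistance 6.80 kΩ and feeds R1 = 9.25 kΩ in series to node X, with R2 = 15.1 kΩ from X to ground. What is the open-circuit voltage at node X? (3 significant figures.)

R1' = 6.80 + 9.25 = 16.05 kΩ (source resistance + R1).
V_th is the unloaded tap voltage: V_DC · R2/(R1'+R2) = 4.10 × 0.4848 = 1.987 V.

V_th ≈ 1.99 V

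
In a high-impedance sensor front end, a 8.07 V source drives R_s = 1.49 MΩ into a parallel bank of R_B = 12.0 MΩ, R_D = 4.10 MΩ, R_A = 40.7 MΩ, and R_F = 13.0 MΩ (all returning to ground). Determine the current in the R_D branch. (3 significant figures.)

Parallel bank: R_p = 1/(1/12.0 + 1/4.10 + 1/40.7 + 1/13.0) = 2.332 MΩ.
Node voltage V_A = V_supply · R_p/(R_s + R_p) = 8.07 × 0.6102 = 4.924 V.
I(R_D) = V_A / R_D = 4.924/4.10 = 1.201 µA.

I ≈ 1.20 µA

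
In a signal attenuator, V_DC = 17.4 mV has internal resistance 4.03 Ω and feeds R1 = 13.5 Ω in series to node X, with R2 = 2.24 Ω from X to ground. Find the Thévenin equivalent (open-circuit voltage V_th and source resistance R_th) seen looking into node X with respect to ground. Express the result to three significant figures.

V_th ≈ 1.97 mV, R_th ≈ 1.99 Ω

R1' = 4.03 + 13.5 = 17.53 Ω (source resistance + R1).
With X open, the divider is unloaded: V_th = 17.4 × 2.24/19.77 = 1.971 mV.
Zeroing V_DC shorts the top of R1' to ground, so R_th = R1' ‖ R2 = 1.986 Ω.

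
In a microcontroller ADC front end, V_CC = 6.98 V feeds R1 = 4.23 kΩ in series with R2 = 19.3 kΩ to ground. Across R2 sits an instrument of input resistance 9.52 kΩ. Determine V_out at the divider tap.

First combine the lower leg with the load: R2 ‖ R_L = 6.375 kΩ.
Then V_out = V_CC · R2'/(R1 + R2') = 6.98 × 6.375/10.61 = 4.196 V.
(Unloaded it would be 5.73 V; the load pulls it down.)

V_out ≈ 4.20 V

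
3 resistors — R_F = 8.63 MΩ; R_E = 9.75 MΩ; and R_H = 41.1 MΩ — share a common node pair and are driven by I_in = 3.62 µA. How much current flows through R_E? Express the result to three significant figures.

I ≈ 1.53 µA

Total conductance ΣG = 1/8.63 + 1/9.75 + 1/41.1 = 0.2428 (units of 1/MΩ).
Current divider: I(R_E) = I_in · G_k/ΣG = 3.62 × (0.1026/0.2428) = 3.62 × 0.4225 = 1.529 µA.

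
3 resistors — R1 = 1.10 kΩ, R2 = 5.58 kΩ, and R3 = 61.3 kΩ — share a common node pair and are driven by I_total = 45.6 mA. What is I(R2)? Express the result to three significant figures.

I ≈ 7.40 mA

ΣG = 1/1.10 + 1/5.58 + 1/61.3 = 1.105.
R2 takes the fraction G_k/ΣG = 0.1792/1.105 = 0.1622, so I = 45.6 × 0.1622 = 7.398 mA.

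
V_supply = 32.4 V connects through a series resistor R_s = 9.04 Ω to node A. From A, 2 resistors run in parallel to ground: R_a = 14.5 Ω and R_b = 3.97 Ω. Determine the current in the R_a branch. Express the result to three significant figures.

I ≈ 0.573 A

Combine the parallel branches: R_p = (1/14.5 + 1/3.97)⁻¹ = 3.117 Ω.
V_A = 32.4 × 3.117/12.16 = 8.307 V.
I(R_a) = V_A / R_a = 8.307/14.5 = 0.5729 A.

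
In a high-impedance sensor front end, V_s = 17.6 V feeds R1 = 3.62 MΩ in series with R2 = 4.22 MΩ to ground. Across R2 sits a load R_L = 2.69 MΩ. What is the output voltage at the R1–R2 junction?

V_out ≈ 5.49 V

First combine the lower leg with the load: R2 ‖ R_L = 1.643 MΩ.
Voltage divider with the loaded lower leg: V_out = 17.6 × 1.643/(3.62 + 1.643) = 17.6 × 0.3122 = 5.494 V.
(Unloaded it would be 9.47 V; the load pulls it down.)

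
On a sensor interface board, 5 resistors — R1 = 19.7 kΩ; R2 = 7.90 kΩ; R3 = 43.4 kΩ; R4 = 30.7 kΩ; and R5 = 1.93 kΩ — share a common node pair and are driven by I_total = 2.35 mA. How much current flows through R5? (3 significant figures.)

ΣG = 1/19.7 + 1/7.90 + 1/43.4 + 1/30.7 + 1/1.93 = 0.7511.
Current divider: I(R5) = I_total · G_k/ΣG = 2.35 × (0.5181/0.7511) = 2.35 × 0.6898 = 1.621 mA.

I ≈ 1.62 mA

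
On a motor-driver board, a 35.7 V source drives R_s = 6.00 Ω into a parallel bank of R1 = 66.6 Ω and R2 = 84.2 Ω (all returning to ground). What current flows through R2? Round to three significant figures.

Parallel bank: R_p = 1/(1/66.6 + 1/84.2) = 37.19 Ω.
V_A = 35.7 × 37.19/43.19 = 30.74 V.
I(R2) = V_A / R2 = 30.74/84.2 = 0.3651 A.

I ≈ 0.365 A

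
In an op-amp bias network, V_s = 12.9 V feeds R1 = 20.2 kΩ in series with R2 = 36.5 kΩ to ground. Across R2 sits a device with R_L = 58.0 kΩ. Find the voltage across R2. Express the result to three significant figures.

V_out ≈ 6.78 V

R2 ‖ R_L = (36.5 × 58.0)/(36.5 + 58.0) = 22.40 kΩ.
Voltage divider with the loaded lower leg: V_out = 12.9 × 22.40/(20.2 + 22.40) = 12.9 × 0.5258 = 6.783 V.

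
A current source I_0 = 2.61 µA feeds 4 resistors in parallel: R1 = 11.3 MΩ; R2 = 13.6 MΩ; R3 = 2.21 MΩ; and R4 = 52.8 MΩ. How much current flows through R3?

Conductances: ΣG = 1/11.3 + 1/13.6 + 1/2.21 + 1/52.8 = 0.6335 (1/MΩ).
R3 takes the fraction G_k/ΣG = 0.4525/0.6335 = 0.7143, so I = 2.61 × 0.7143 = 1.864 µA.

I ≈ 1.86 µA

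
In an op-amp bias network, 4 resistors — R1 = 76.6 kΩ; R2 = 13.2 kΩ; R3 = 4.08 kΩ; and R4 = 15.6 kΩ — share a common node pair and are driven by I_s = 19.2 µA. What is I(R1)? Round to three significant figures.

I ≈ 0.630 µA

Conductances: ΣG = 1/76.6 + 1/13.2 + 1/4.08 + 1/15.6 = 0.3980 (1/kΩ).
By the current-divider rule, I = I_s · G_k/ΣG = 19.2 × 0.03280 = 0.6298 µA.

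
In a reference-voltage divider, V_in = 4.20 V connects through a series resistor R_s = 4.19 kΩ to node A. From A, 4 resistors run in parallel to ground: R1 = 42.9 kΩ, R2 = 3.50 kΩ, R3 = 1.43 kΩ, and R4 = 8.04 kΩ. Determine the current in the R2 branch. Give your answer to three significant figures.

I ≈ 0.209 mA

Combine the parallel branches: R_p = (1/42.9 + 1/3.50 + 1/1.43 + 1/8.04)⁻¹ = 0.8828 kΩ.
V_A = 4.20 × 0.8828/5.073 = 0.7309 V.
I(R2) = V_A / R2 = 0.7309/3.50 = 0.2088 mA.
(Check via current divider: I_total = 0.8279 mA; share G_k/ΣG = 0.2522 → same result.)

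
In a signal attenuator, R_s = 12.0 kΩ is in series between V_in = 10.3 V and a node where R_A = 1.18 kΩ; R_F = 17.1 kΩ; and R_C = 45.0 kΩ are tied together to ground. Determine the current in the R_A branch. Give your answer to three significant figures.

I ≈ 0.719 mA

Equivalent of the parallel group: R_p = 1.077 kΩ.
V_A = 10.3 × 1.077/13.08 = 0.8486 V.
I(R_A) = V_A / R_A = 0.8486/1.18 = 0.7191 mA.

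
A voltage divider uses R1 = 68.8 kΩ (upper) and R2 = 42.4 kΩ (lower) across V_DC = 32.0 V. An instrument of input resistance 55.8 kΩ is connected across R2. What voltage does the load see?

V_out ≈ 8.30 V

The load sits in parallel with R2, giving an effective lower resistance R2' = R2·R_L/(R2+R_L) = 24.09 kΩ.
Voltage divider with the loaded lower leg: V_out = 32.0 × 24.09/(68.8 + 24.09) = 32.0 × 0.2594 = 8.300 V.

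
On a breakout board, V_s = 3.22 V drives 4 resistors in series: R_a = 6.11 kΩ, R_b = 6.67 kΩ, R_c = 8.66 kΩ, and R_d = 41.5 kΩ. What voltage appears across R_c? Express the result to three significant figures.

ΣR = 6.11 + 6.67 + 8.66 + 41.5 = 62.94 kΩ.
Voltage divider: V = V_s · (8.660 / 62.94) = 3.22 × 0.1376 = 0.4430 V.

V ≈ 0.443 V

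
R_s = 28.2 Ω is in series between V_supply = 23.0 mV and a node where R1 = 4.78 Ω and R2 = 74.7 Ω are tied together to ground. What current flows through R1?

I ≈ 0.661 mA

Parallel bank: R_p = 1/(1/4.78 + 1/74.7) = 4.493 Ω.
V_A by voltage divider: V_A = 23.0 × 4.493/(28.2 + 4.493) = 3.161 mV.
I(R1) = V_A / R1 = 3.161/4.78 = 0.6612 mA.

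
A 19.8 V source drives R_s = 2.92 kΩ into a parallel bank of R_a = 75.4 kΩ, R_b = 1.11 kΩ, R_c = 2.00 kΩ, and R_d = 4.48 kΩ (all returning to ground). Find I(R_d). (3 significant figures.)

Parallel bank: R_p = 1/(1/75.4 + 1/1.11 + 1/2.00 + 1/4.48) = 0.6107 kΩ.
Node voltage V_A = V_DC · R_p/(R_s + R_p) = 19.8 × 0.1730 = 3.425 V.
I(R_d) = V_A / R_d = 3.425/4.48 = 0.7645 mA.

I ≈ 0.764 mA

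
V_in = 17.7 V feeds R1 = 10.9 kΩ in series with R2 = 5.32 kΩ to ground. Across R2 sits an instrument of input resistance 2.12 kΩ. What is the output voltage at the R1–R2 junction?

V_out ≈ 2.16 V

First combine the lower leg with the load: R2 ‖ R_L = 1.516 kΩ.
Now apply the divider: V_out = 17.7 × 0.1221 = 2.161 V.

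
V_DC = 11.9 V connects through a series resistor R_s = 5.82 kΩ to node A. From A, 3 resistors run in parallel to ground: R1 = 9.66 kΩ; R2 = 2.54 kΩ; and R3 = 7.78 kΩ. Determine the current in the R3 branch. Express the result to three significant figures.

Combine the parallel branches: R_p = (1/9.66 + 1/2.54 + 1/7.78)⁻¹ = 1.598 kΩ.
V_A = 11.9 × 1.598/7.418 = 2.564 V.
I(R3) = V_A / R3 = 2.564/7.78 = 0.3295 mA.
(Equivalently: I_total = 1.604 mA, then current-divider fraction G_k/ΣG = 0.2054.)

I ≈ 0.330 mA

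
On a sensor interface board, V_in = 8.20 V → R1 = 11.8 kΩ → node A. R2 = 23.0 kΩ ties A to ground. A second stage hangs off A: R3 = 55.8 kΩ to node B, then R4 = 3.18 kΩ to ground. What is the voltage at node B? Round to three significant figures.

V_B ≈ 0.258 V

The second stage (R3 + R4 = 58.98 kΩ) loads node A in parallel with R2.
R2 ‖ (R3+R4) = 16.55 kΩ.
So V_A = 8.20 × 0.5837 = 4.787 V.
Stage 2 is unloaded, so V_B = V_A · R4/(R3+R4) = 4.787 × 3.18/58.98 = 0.2581 V.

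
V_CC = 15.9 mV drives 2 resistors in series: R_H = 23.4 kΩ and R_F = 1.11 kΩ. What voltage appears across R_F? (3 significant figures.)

Total series resistance ΣR = 23.4 + 1.11 = 24.51 kΩ.
V = V_CC · R/ΣR = 15.9 × 0.04529 = 0.7201 mV.

V ≈ 0.720 mV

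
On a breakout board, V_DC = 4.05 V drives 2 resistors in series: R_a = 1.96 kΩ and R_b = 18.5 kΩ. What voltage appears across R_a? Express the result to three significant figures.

Total series resistance ΣR = 1.96 + 18.5 = 20.46 kΩ.
By the voltage-divider rule, V = 4.05 × 1.960/20.46 = 0.3880 V.

V ≈ 0.388 V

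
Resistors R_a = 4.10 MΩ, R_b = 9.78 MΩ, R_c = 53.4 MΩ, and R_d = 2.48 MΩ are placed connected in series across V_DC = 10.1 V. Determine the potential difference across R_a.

V ≈ 0.594 V

Series total: ΣR = 4.10 + 9.78 + 53.4 + 2.48 = 69.76 MΩ.
By the voltage-divider rule, V = 10.1 × 4.100/69.76 = 0.5936 V.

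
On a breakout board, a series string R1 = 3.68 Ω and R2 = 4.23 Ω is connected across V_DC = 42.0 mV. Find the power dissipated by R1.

P ≈ 104 µW

ΣR = 7.910 Ω → I = 42.0/7.910 = 5.310 mA.
V(R1) = I·R = 19.54 mV; P = V·I = 19.54 × 5.310 = 103.8 µW.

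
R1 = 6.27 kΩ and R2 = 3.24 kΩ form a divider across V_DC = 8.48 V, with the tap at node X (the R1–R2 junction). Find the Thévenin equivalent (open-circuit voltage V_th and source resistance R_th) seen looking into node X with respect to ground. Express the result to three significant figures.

V_th is the unloaded tap voltage: V_DC · R2/(R1+R2) = 8.48 × 0.3407 = 2.889 V.
Zeroing V_DC shorts the top of R1 to ground, so R_th = R1 ‖ R2 = 2.136 kΩ.

V_th ≈ 2.89 V, R_th ≈ 2.14 kΩ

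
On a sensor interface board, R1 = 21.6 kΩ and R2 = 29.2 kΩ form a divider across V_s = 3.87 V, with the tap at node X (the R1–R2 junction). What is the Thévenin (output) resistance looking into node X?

R_th ≈ 12.4 kΩ

With V_s suppressed (replaced by a short), R_th = R1 ‖ R2 = (21.60 × 29.2)/(21.60 + 29.2) = 12.42 kΩ.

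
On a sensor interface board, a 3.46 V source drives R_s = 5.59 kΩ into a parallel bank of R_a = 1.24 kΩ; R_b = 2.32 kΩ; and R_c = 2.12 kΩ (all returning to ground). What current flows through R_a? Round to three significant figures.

I ≈ 0.264 mA

Combine the parallel branches: R_p = (1/1.24 + 1/2.32 + 1/2.12)⁻¹ = 0.5851 kΩ.
V_A = 3.46 × 0.5851/6.175 = 0.3278 V.
Branch current I = V_A/R_a = 0.3278/1.24 = 0.2644 mA.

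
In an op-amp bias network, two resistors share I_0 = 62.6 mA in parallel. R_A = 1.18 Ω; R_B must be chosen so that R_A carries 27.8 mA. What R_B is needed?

R_B ≈ 0.943 Ω

In a two-way split, I_A/I_0 = R_B/(R_A + R_B).
With f = 0.4441, R_B = R_A · f/(1−f) = 1.18 × 0.7989 = 0.9426 Ω.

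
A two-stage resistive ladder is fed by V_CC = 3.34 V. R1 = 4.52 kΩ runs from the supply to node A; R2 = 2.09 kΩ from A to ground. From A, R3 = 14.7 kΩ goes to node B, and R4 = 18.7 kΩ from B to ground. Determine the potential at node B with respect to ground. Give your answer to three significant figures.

Looking into the second stage from A: R3 + R4 = 33.40 kΩ appears in parallel with R2.
Effective lower resistance at A: R2 ‖ 33.40 = 1.967 kΩ.
First divider: V_A = V_CC · 1.967/(4.52 + 1.967) = 1.013 V.
Then the unloaded second divider: V_B = V_A × R4/(R3+R4) = 1.013 × 0.5599 = 0.5670 V.

V_B ≈ 0.567 V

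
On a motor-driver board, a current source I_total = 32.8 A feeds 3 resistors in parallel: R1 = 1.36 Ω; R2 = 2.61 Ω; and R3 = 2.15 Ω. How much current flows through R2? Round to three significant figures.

Total conductance ΣG = 1/1.36 + 1/2.61 + 1/2.15 = 1.584 (units of 1/Ω).
R2 takes the fraction G_k/ΣG = 0.3831/1.584 = 0.2420, so I = 32.8 × 0.2420 = 7.936 A.

I ≈ 7.94 A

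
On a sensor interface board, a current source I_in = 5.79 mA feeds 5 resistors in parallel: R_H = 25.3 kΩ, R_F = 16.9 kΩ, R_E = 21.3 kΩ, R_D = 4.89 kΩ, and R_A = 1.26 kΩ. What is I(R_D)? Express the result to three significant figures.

I ≈ 1.04 mA

Conductances: ΣG = 1/25.3 + 1/16.9 + 1/21.3 + 1/4.89 + 1/1.26 = 1.144 (1/kΩ).
R_D takes the fraction G_k/ΣG = 0.2045/1.144 = 0.1788, so I = 5.79 × 0.1788 = 1.035 mA.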